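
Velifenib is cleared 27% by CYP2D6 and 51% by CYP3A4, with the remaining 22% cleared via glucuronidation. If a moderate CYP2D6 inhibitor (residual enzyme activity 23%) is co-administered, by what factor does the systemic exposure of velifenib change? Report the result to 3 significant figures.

CYP2D6: 0.27 × 0.23 = 0.0621
CYP3A4: 0.51 (unchanged)
Other: 0.22 (unchanged)
New clearance relative to baseline: 0.0621 + 0.51 + 0.22 = 0.7921.
Since systemic exposure ∝ 1/CL, the ratio is 1 / 0.7921 = 1.26.

1.26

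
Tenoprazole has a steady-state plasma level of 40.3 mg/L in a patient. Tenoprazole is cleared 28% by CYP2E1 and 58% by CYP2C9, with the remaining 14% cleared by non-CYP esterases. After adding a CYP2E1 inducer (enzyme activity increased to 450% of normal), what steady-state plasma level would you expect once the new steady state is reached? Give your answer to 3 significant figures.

20.4 mg/L

CYP2E1: 0.28 × 4.5 = 1.26
CYP2C9: 0.58 (unchanged)
Other: 0.14 (unchanged)
Relative clearance = 1.26 + 0.58 + 0.14 = 1.98.
New steady-state plasma level = baseline ÷ relative clearance = 40.3 / 1.98 = 20.4 mg/L.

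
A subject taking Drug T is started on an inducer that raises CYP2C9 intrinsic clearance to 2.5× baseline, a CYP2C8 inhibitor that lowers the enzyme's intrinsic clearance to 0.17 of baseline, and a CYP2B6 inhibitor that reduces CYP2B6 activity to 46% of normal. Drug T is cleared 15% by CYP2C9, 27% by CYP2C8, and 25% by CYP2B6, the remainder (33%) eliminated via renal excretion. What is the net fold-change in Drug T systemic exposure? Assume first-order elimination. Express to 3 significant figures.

The CYP2C9 pathway (15% of clearance) is boosted to 2.5× activity: 0.15 × 2.5 = 0.375.
The CYP2C8 pathway (27% of clearance) drops to 0.17× activity: 0.27 × 0.17 = 0.0459.
The CYP2B6 pathway (25% of clearance) drops to 0.46× activity: 0.25 × 0.46 = 0.115.
The remaining 33% of clearance is unaffected.
CL_new/CL_old = 0.375 + 0.0459 + 0.115 + 0.33 = 0.8659.
Because systemic exposure varies inversely with clearance, the combined effect is 1 / 0.8659 = 1.15.

1.15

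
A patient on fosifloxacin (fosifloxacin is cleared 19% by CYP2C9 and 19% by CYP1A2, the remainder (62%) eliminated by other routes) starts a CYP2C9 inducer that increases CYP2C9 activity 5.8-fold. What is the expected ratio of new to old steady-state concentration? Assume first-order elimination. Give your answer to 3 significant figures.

The CYP2C9 pathway (19% of clearance) is boosted to 5.8× activity: 0.19 × 5.8 = 1.102.
CYP1A2 (19%) and the residual 62% are unaffected.
CL_new/CL_old = 1.102 + 0.19 + 0.62 = 1.912.
Steady-state concentration is inversely proportional to clearance, so the fold-change is 1 / 1.912 = 0.523.

0.523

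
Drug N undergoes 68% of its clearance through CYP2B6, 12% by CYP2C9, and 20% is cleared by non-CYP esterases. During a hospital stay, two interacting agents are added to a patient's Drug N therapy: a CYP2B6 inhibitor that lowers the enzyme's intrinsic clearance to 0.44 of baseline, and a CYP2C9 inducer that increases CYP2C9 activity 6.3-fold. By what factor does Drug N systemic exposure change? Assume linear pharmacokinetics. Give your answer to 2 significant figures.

0.80

The CYP2B6 pathway (68% of clearance) is reduced to 0.44× activity: 0.68 × 0.44 = 0.2992.
The CYP2C9 pathway (12% of clearance) rises to 6.3× activity: 0.12 × 6.3 = 0.756.
The remaining 20% of clearance is unaffected.
CL_new/CL_old = 0.2992 + 0.756 + 0.2 = 1.2552.
Systemic exposure ∝ 1/CL: fold-change = 1 / 1.2552 = 0.80.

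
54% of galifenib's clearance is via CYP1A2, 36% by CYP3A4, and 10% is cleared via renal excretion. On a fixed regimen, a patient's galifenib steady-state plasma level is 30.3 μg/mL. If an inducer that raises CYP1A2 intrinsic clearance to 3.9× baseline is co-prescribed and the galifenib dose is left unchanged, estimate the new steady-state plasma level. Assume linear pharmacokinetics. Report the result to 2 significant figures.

CYP1A2: 0.54 × 3.9 = 2.106
CYP3A4: 0.36 (unchanged)
Other: 0.1 (unchanged)
Relative clearance = 2.106 + 0.36 + 0.1 = 2.566.
With dosing unchanged, steady-state plasma level scales as 1/CL: 30.3 / 2.566 = 12 μg/mL.

12 μg/mL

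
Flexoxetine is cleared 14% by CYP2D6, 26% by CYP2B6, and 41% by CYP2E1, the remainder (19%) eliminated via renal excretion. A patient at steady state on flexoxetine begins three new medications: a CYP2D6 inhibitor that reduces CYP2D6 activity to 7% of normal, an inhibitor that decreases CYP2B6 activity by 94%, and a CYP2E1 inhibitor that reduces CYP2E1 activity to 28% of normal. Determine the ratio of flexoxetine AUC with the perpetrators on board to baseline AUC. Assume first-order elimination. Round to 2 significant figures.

3.0

The CYP2D6 pathway (14% of clearance) falls to 0.07× activity: 0.14 × 0.07 = 0.0098.
The CYP2B6 pathway (26% of clearance) is reduced to 0.06× activity: 0.26 × 0.06 = 0.0156.
The CYP2E1 pathway (41% of clearance) falls to 0.28× activity: 0.41 × 0.28 = 0.1148.
The remaining 19% of clearance is unaffected.
New clearance relative to baseline: 0.0098 + 0.0156 + 0.1148 + 0.19 = 0.3302.
Because AUC varies inversely with clearance, the combined effect is 1 / 0.3302 = 3.0.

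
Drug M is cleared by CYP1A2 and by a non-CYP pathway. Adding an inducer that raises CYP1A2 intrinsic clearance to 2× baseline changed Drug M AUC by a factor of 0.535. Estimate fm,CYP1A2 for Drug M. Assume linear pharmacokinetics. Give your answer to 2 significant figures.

CL'/CL = 1 / 0.535 = 1.869
2·fm + (1 − fm) = 1.869
fm = (1.869 − 1) / (2 − 1) = 0.87

0.87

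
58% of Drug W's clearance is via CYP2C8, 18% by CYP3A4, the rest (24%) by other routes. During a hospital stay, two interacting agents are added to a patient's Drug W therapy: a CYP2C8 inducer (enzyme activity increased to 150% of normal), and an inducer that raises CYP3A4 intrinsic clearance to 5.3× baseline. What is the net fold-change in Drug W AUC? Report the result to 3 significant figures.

CYP2C8: 0.58 × 1.5 = 0.87
CYP3A4: 0.18 × 5.3 = 0.954
Other: 0.24 (unchanged)
New clearance relative to baseline: 0.87 + 0.954 + 0.24 = 2.064.
Net AUC ratio = 1 / 2.064 = 0.484.

0.484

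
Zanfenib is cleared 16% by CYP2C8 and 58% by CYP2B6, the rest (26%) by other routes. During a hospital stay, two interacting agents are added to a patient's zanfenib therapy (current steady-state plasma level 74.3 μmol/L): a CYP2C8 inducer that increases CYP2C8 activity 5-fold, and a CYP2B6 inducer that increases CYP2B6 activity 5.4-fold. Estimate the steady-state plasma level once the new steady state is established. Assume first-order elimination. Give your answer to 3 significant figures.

CYP2C8: 0.16 × 5 = 0.8
CYP2B6: 0.58 × 5.4 = 3.132
Other: 0.26 (unchanged)
New clearance relative to baseline: 0.8 + 3.132 + 0.26 = 4.192.
Dividing the baseline by the relative clearance: 74.3 / 4.192 = 17.7 μmol/L.

17.7 μmol/L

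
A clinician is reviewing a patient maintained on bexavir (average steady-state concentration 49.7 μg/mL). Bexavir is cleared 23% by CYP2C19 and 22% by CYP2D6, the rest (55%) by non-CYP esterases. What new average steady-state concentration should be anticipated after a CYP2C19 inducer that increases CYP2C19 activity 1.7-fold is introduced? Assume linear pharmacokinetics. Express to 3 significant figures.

CYP2C19: 0.23 × 1.7 = 0.391
CYP2D6: 0.22 (unchanged)
Other: 0.55 (unchanged)
CL_new/CL_old = 0.391 + 0.22 + 0.55 = 1.161.
New average steady-state concentration = baseline ÷ relative clearance = 49.7 / 1.161 = 42.8 μg/mL.

42.8 μg/mL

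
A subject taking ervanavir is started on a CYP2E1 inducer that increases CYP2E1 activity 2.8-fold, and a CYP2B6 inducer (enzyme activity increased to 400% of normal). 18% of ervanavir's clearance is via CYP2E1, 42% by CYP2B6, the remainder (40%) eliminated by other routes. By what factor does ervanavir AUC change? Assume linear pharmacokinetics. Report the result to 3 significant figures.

0.387

The CYP2E1 pathway (18% of clearance) increases to 2.8× activity: 0.18 × 2.8 = 0.504.
The CYP2B6 pathway (42% of clearance) rises to 4× activity: 0.42 × 4 = 1.68.
The remaining 40% of clearance is unaffected.
New clearance relative to baseline: 0.504 + 1.68 + 0.4 = 2.584.
Net AUC ratio = 1 / 2.584 = 0.387.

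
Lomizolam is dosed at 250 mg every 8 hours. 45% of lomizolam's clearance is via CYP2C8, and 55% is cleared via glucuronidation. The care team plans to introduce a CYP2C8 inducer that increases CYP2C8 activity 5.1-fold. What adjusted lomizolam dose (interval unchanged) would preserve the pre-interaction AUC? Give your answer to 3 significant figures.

The CYP2C8 pathway (45% of clearance) is boosted to 5.1× activity: 0.45 × 5.1 = 2.295.
Non-CYP routes (55%) are unchanged.
New clearance relative to baseline: 2.295 + 0.55 = 2.845.
Css,avg = (dose rate)/CL, so holding Css fixed requires dose ∝ CL: 250 × 2.845 = 711 mg.

711 mg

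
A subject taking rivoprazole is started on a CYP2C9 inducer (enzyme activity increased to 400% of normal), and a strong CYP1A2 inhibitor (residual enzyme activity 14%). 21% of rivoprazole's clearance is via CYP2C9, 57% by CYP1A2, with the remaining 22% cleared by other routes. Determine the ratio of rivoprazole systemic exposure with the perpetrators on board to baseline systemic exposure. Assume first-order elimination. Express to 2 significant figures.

CYP2C9: 0.21 × 4 = 0.84
CYP1A2: 0.57 × 0.14 = 0.0798
Other: 0.22 (unchanged)
Relative clearance = 0.84 + 0.0798 + 0.22 = 1.1398.
Net systemic exposure ratio = 1 / 1.1398 = 0.88.

0.88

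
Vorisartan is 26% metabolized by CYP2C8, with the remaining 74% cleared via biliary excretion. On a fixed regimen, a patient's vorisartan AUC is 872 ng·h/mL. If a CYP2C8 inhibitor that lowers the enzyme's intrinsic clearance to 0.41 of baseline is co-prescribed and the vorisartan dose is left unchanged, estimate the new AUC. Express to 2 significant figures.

1.0 × 10³ ng·h/mL

CYP2C8: 0.26 × 0.41 = 0.1066
Other: 0.74 (unchanged)
Relative clearance = 0.1066 + 0.74 = 0.8466.
With dosing unchanged, AUC scales as 1/CL: 872 / 0.8466 = 1.0 × 10³ ng·h/mL.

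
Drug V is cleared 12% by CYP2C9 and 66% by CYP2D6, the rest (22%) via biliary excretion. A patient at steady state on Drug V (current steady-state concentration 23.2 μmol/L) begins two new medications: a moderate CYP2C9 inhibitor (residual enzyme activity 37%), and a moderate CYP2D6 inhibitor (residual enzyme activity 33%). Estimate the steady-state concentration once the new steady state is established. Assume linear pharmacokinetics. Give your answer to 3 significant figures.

48.1 μmol/L

CYP2C9: 0.12 × 0.37 = 0.0444
CYP2D6: 0.66 × 0.33 = 0.2178
Other: 0.22 (unchanged)
Relative clearance = 0.0444 + 0.2178 + 0.22 = 0.4822.
New steady-state concentration = 23.2 / 0.4822 = 48.1 μmol/L (concentration scales inversely with clearance).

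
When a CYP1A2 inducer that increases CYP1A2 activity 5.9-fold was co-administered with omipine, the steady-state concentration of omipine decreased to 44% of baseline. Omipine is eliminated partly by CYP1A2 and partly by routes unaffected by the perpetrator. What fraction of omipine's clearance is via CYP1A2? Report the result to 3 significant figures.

Let fm be the CYP1A2 fraction. New clearance relative to baseline = fm × 5.9 + (1 − fm).
Steady-state concentration ratio = 1 / (new CL fraction), so new CL fraction = 1 / 0.440 = 2.273.
fm × 5.9 + 1 − fm = 2.273  ⇒  fm × (5.9 − 1) = 1.273  ⇒  fm = 0.260.

0.260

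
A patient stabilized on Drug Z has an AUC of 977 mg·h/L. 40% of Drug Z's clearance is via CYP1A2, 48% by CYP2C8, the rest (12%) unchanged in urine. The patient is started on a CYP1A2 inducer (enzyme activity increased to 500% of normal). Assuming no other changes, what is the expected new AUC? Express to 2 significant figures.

3.8 × 10² mg·h/L

The CYP1A2 pathway (40% of clearance) is boosted to 5× activity: 0.4 × 5 = 2.
CYP2C8 (48%) and the residual 12% are unaffected.
CL_new/CL_old = 2 + 0.48 + 0.12 = 2.6.
New AUC = baseline ÷ relative clearance = 977 / 2.6 = 3.8 × 10² mg·h/L.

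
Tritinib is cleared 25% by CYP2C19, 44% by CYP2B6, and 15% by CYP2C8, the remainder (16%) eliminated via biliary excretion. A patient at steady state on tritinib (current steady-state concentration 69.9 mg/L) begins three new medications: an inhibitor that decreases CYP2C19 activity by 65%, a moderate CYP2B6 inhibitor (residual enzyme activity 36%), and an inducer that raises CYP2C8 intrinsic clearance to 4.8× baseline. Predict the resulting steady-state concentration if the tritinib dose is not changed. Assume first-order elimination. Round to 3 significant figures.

62.1 mg/L

The CYP2C19 pathway (25% of clearance) is reduced to 0.35× activity: 0.25 × 0.35 = 0.0875.
The CYP2B6 pathway (44% of clearance) is reduced to 0.36× activity: 0.44 × 0.36 = 0.1584.
The CYP2C8 pathway (15% of clearance) is boosted to 4.8× activity: 0.15 × 4.8 = 0.72.
The remaining 16% of clearance is unaffected.
Relative clearance = 0.0875 + 0.1584 + 0.72 + 0.16 = 1.1259.
Dividing the baseline by the relative clearance: 69.9 / 1.1259 = 62.1 mg/L.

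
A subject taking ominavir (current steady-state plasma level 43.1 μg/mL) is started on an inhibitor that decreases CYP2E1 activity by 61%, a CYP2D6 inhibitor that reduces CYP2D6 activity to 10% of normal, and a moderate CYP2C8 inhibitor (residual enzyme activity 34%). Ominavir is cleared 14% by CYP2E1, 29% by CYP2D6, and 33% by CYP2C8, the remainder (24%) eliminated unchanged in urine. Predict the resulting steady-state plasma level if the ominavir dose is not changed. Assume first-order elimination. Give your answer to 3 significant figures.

CYP2E1: 0.14 × 0.39 = 0.0546
CYP2D6: 0.29 × 0.1 = 0.029
CYP2C8: 0.33 × 0.34 = 0.1122
Other: 0.24 (unchanged)
New clearance relative to baseline: 0.0546 + 0.029 + 0.1122 + 0.24 = 0.4358.
Dividing the baseline by the relative clearance: 43.1 / 0.4358 = 98.9 μg/mL.

98.9 μg/mL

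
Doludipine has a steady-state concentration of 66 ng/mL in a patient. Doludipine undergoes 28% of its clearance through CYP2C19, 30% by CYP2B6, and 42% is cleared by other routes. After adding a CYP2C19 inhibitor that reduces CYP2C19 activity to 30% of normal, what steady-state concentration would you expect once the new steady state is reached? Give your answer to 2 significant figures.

The CYP2C19 pathway (28% of clearance) falls to 0.3× activity: 0.28 × 0.3 = 0.084.
CYP2B6 (30%) and the residual 42% are unaffected.
CL_new/CL_old = 0.084 + 0.3 + 0.42 = 0.804.
New steady-state concentration = baseline ÷ relative clearance = 66 / 0.804 = 82 ng/mL.

82 ng/mL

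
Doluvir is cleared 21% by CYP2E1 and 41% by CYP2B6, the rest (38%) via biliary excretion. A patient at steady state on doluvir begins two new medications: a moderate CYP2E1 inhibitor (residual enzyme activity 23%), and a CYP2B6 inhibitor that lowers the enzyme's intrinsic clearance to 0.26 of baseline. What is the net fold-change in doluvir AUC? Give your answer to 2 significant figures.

1.9

The CYP2E1 pathway (21% of clearance) drops to 0.23× activity: 0.21 × 0.23 = 0.0483.
The CYP2B6 pathway (41% of clearance) drops to 0.26× activity: 0.41 × 0.26 = 0.1066.
The remaining 38% of clearance is unaffected.
CL_new/CL_old = 0.0483 + 0.1066 + 0.38 = 0.5349.
Because AUC varies inversely with clearance, the combined effect is 1 / 0.5349 = 1.9.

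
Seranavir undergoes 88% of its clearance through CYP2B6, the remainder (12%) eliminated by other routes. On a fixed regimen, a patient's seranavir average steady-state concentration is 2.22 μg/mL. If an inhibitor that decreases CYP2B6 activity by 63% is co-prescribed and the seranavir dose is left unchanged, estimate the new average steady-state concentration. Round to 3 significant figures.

4.98 μg/mL

CYP2B6: 0.88 × 0.37 = 0.3256
Other: 0.12 (unchanged)
CL_new/CL_old = 0.3256 + 0.12 = 0.4456.
New average steady-state concentration = baseline ÷ relative clearance = 2.22 / 0.4456 = 4.98 μg/mL.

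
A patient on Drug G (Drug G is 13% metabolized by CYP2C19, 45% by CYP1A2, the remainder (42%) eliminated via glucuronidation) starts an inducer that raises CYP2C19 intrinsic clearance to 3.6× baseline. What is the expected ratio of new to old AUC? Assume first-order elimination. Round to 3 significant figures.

0.747

The CYP2C19 pathway (13% of clearance) rises to 3.6× activity: 0.13 × 3.6 = 0.468.
CYP1A2 (45%) and the residual 42% are unaffected.
New clearance relative to baseline: 0.468 + 0.45 + 0.42 = 1.338.
Since AUC ∝ 1/CL, the ratio is 1 / 1.338 = 0.747.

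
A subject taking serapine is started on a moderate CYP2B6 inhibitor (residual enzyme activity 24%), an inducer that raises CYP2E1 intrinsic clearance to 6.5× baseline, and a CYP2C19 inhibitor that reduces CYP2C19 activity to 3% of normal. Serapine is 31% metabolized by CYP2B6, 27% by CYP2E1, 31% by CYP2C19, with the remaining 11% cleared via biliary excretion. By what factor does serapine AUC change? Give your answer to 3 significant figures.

0.513

CYP2B6: 0.31 × 0.24 = 0.0744
CYP2E1: 0.27 × 6.5 = 1.755
CYP2C19: 0.31 × 0.03 = 0.0093
Other: 0.11 (unchanged)
Relative clearance = 0.0744 + 1.755 + 0.0093 + 0.11 = 1.9487.
Because AUC varies inversely with clearance, the combined effect is 1 / 1.9487 = 0.513.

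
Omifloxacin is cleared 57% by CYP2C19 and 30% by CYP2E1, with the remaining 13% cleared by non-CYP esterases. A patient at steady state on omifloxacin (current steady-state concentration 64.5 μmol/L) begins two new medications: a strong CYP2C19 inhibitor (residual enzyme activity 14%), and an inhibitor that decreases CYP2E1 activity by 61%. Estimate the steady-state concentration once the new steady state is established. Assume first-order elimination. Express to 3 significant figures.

The CYP2C19 pathway (57% of clearance) is reduced to 0.14× activity: 0.57 × 0.14 = 0.0798.
The CYP2E1 pathway (30% of clearance) falls to 0.39× activity: 0.3 × 0.39 = 0.117.
Non-CYP routes (13%) are unchanged.
New clearance relative to baseline: 0.0798 + 0.117 + 0.13 = 0.3268.
Dividing the baseline by the relative clearance: 64.5 / 0.3268 = 197 μmol/L.

197 μmol/L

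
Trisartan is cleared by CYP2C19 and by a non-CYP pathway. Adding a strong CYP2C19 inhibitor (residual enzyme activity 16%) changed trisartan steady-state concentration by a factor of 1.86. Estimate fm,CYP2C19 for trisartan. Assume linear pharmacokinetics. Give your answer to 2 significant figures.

0.55

Call the CYP2C19 fraction fm. After the interaction, CL_new/CL_old = fm × 0.16 + (1 − fm).
Steady-state concentration ratio = 1 / (new CL fraction), so new CL fraction = 1 / 1.86 = 0.5376.
fm × 0.16 + 1 − fm = 0.5376  ⇒  fm × (0.16 − 1) = −0.4624  ⇒  fm = 0.55.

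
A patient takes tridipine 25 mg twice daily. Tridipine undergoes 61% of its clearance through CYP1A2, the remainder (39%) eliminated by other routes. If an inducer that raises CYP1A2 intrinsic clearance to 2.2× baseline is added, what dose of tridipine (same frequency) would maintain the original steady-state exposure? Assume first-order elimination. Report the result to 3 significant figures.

The CYP1A2 pathway (61% of clearance) rises to 2.2× activity: 0.61 × 2.2 = 1.342.
Non-CYP routes (39%) are unchanged.
Relative clearance = 1.342 + 0.39 = 1.732.
Exposure is unchanged when dose changes in proportion to clearance. New dose = 25 mg × 1.732 = 43.3 mg.

43.3 mg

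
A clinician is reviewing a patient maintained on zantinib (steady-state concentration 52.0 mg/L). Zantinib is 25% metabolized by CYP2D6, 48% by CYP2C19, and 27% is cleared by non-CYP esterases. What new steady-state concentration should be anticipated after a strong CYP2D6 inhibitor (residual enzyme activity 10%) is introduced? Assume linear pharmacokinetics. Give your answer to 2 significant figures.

67 mg/L

The CYP2D6 pathway (25% of clearance) falls to 0.1× activity: 0.25 × 0.1 = 0.025.
CYP2C19 (48%) and the residual 27% are unaffected.
New clearance relative to baseline: 0.025 + 0.48 + 0.27 = 0.775.
With dosing unchanged, steady-state concentration scales as 1/CL: 52.0 / 0.775 = 67 mg/L.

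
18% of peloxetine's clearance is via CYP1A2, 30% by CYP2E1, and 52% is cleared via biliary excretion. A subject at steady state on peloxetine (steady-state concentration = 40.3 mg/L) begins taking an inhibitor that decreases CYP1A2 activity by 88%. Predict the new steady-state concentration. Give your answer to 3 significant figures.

47.9 mg/L

CYP1A2: 0.18 × 0.12 = 0.0216
CYP2E1: 0.3 (unchanged)
Other: 0.52 (unchanged)
New clearance relative to baseline: 0.0216 + 0.3 + 0.52 = 0.8416.
With dosing unchanged, steady-state concentration scales as 1/CL: 40.3 / 0.8416 = 47.9 mg/L.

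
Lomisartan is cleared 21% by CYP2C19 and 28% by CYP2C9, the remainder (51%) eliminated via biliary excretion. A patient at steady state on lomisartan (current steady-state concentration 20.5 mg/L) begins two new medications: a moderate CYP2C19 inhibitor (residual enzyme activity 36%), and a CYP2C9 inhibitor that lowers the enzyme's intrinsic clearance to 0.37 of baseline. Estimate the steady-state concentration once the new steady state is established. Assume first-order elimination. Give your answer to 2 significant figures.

30 mg/L

The CYP2C19 pathway (21% of clearance) falls to 0.36× activity: 0.21 × 0.36 = 0.0756.
The CYP2C9 pathway (28% of clearance) is reduced to 0.37× activity: 0.28 × 0.37 = 0.1036.
Non-CYP routes (51%) are unchanged.
Relative clearance = 0.0756 + 0.1036 + 0.51 = 0.6892.
New steady-state concentration = 20.5 / 0.6892 = 30 mg/L (concentration scales inversely with clearance).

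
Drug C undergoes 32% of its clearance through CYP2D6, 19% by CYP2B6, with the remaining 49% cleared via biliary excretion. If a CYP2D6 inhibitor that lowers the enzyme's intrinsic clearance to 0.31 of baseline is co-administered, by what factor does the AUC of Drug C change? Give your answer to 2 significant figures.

1.3

CYP2D6: 0.32 × 0.31 = 0.0992
CYP2B6: 0.19 (unchanged)
Other: 0.49 (unchanged)
Relative clearance = 0.0992 + 0.19 + 0.49 = 0.7792.
AUC is inversely proportional to clearance, so the fold-change is 1 / 0.7792 = 1.3.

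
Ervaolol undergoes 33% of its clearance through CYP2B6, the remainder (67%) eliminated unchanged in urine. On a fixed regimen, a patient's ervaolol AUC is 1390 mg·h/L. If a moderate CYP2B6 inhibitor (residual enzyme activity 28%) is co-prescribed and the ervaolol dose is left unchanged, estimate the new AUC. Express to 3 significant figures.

CYP2B6: 0.33 × 0.28 = 0.0924
Other: 0.67 (unchanged)
Relative clearance = 0.0924 + 0.67 = 0.7624.
With dosing unchanged, AUC scales as 1/CL: 1390 / 0.7624 = 1.82 × 10³ mg·h/L.

1.82 × 10³ mg·h/L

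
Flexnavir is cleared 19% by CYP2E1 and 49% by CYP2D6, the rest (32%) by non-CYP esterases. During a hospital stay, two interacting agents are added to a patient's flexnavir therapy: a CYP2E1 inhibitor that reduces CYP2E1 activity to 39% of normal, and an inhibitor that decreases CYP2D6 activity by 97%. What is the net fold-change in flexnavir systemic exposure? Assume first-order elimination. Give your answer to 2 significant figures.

2.4

The CYP2E1 pathway (19% of clearance) falls to 0.39× activity: 0.19 × 0.39 = 0.0741.
The CYP2D6 pathway (49% of clearance) drops to 0.03× activity: 0.49 × 0.03 = 0.0147.
Non-CYP routes (32%) are unchanged.
CL_new/CL_old = 0.0741 + 0.0147 + 0.32 = 0.4088.
Net systemic exposure ratio = 1 / 0.4088 = 2.4.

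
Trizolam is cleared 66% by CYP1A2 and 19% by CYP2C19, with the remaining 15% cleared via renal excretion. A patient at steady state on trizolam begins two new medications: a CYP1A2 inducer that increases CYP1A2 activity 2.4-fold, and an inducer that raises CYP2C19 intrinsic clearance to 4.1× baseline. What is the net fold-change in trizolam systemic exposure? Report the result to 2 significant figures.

0.40

The CYP1A2 pathway (66% of clearance) rises to 2.4× activity: 0.66 × 2.4 = 1.584.
The CYP2C19 pathway (19% of clearance) is boosted to 4.1× activity: 0.19 × 4.1 = 0.779.
Non-CYP routes (15%) are unchanged.
Relative clearance = 1.584 + 0.779 + 0.15 = 2.513.
Net systemic exposure ratio = 1 / 2.513 = 0.40.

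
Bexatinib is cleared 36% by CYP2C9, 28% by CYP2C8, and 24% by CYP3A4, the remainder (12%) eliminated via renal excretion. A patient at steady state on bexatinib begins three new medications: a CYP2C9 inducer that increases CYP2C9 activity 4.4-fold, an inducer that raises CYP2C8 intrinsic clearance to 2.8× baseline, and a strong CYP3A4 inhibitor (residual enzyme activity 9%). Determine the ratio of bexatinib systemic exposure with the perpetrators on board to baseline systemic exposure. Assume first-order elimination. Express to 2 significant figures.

0.40

The CYP2C9 pathway (36% of clearance) rises to 4.4× activity: 0.36 × 4.4 = 1.584.
The CYP2C8 pathway (28% of clearance) is boosted to 2.8× activity: 0.28 × 2.8 = 0.784.
The CYP3A4 pathway (24% of clearance) is reduced to 0.09× activity: 0.24 × 0.09 = 0.0216.
The remaining 12% of clearance is unaffected.
CL_new/CL_old = 1.584 + 0.784 + 0.0216 + 0.12 = 2.5096.
Net systemic exposure ratio = 1 / 2.5096 = 0.40.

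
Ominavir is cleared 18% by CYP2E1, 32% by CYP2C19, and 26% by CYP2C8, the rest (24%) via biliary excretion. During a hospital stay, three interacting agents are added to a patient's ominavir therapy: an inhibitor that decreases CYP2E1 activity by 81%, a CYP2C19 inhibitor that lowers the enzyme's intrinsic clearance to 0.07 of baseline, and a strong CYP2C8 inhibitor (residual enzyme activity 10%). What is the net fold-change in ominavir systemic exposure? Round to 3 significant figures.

3.10

CYP2E1: 0.18 × 0.19 = 0.0342
CYP2C19: 0.32 × 0.07 = 0.0224
CYP2C8: 0.26 × 0.1 = 0.026
Other: 0.24 (unchanged)
CL_new/CL_old = 0.0342 + 0.0224 + 0.026 + 0.24 = 0.3226.
Because systemic exposure varies inversely with clearance, the combined effect is 1 / 0.3226 = 3.10.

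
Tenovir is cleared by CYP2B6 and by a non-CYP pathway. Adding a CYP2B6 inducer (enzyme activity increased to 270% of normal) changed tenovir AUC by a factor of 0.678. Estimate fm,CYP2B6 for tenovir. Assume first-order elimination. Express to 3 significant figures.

Call the CYP2B6 fraction fm. After the interaction, CL_new/CL_old = fm × 2.7 + (1 − fm).
AUC ratio = 1 / (new CL fraction), so new CL fraction = 1 / 0.678 = 1.475.
fm × 2.7 + 1 − fm = 1.475  ⇒  fm × (2.7 − 1) = 0.4749  ⇒  fm = 0.279.

0.279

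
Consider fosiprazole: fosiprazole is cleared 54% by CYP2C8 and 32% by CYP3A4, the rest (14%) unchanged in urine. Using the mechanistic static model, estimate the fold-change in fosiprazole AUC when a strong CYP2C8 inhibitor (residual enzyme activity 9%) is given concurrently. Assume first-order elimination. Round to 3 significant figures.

The CYP2C8 pathway (54% of clearance) falls to 0.09× activity: 0.54 × 0.09 = 0.0486.
CYP3A4 (32%) and the residual 14% are unaffected.
CL_new/CL_old = 0.0486 + 0.32 + 0.14 = 0.5086.
Since AUC ∝ 1/CL, the ratio is 1 / 0.5086 = 1.97.

1.97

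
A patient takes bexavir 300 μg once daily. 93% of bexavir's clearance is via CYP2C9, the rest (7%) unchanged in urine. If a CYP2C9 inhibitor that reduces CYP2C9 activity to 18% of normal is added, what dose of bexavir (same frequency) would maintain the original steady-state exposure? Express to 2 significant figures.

71 μg

The CYP2C9 pathway (93% of clearance) drops to 0.18× activity: 0.93 × 0.18 = 0.1674.
The remaining 7% of clearance is unaffected.
Relative clearance = 0.1674 + 0.07 = 0.2374.
To maintain the same steady-state level, dose must scale with clearance: new dose = 300 × 0.2374 = 71 μg.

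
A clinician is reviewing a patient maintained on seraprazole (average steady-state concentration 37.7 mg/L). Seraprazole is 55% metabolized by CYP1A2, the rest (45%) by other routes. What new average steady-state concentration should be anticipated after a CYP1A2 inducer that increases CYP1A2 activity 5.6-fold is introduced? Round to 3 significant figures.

The CYP1A2 pathway (55% of clearance) increases to 5.6× activity: 0.55 × 5.6 = 3.08.
Non-CYP routes (45%) are unchanged.
Relative clearance = 3.08 + 0.45 = 3.53.
Average steady-state concentration ∝ 1/CL, so new value = 37.7 / 3.53 = 10.7 mg/L.

10.7 mg/L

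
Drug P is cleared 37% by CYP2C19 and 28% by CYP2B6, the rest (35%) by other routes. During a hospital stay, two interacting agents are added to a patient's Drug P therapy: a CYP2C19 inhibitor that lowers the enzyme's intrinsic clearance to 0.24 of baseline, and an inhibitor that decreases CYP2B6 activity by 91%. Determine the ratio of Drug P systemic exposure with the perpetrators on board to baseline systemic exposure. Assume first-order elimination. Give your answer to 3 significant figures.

The CYP2C19 pathway (37% of clearance) is reduced to 0.24× activity: 0.37 × 0.24 = 0.0888.
The CYP2B6 pathway (28% of clearance) drops to 0.09× activity: 0.28 × 0.09 = 0.0252.
The remaining 35% of clearance is unaffected.
CL_new/CL_old = 0.0888 + 0.0252 + 0.35 = 0.464.
Net systemic exposure ratio = 1 / 0.464 = 2.16.

2.16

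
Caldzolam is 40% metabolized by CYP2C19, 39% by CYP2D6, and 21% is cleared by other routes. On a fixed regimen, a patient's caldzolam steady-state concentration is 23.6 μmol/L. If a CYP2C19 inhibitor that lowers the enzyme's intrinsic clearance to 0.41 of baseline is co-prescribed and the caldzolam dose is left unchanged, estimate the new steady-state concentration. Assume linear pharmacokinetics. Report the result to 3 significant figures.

30.9 μmol/L

The CYP2C19 pathway (40% of clearance) is reduced to 0.41× activity: 0.4 × 0.41 = 0.164.
CYP2D6 (39%) and the residual 21% are unaffected.
CL_new/CL_old = 0.164 + 0.39 + 0.21 = 0.764.
Steady-state concentration ∝ 1/CL, so new value = 23.6 / 0.764 = 30.9 μmol/L.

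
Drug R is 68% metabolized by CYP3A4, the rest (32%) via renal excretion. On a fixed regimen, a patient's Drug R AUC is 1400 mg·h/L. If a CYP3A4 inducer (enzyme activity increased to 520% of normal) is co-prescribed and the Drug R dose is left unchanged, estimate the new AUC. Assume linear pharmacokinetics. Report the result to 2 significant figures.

3.6 × 10² mg·h/L

CYP3A4: 0.68 × 5.2 = 3.536
Other: 0.32 (unchanged)
Relative clearance = 3.536 + 0.32 = 3.856.
New AUC = baseline ÷ relative clearance = 1400 / 3.856 = 3.6 × 10² mg·h/L.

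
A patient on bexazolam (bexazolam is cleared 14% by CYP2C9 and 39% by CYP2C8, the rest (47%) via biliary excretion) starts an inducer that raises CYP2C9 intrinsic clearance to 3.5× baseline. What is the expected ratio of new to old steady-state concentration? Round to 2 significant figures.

The CYP2C9 pathway (14% of clearance) is boosted to 3.5× activity: 0.14 × 3.5 = 0.49.
CYP2C8 (39%) and the residual 47% are unaffected.
CL_new/CL_old = 0.49 + 0.39 + 0.47 = 1.35.
Since steady-state concentration ∝ 1/CL, the ratio is 1 / 1.35 = 0.74.

0.74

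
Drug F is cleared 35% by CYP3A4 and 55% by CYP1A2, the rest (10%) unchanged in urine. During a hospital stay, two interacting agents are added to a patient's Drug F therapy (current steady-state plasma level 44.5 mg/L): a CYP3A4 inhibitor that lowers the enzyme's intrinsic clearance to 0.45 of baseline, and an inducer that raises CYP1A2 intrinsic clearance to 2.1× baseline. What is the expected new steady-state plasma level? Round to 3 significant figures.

31.5 mg/L

The CYP3A4 pathway (35% of clearance) is reduced to 0.45× activity: 0.35 × 0.45 = 0.1575.
The CYP1A2 pathway (55% of clearance) increases to 2.1× activity: 0.55 × 2.1 = 1.155.
Non-CYP routes (10%) are unchanged.
CL_new/CL_old = 0.1575 + 1.155 + 0.1 = 1.4125.
Steady-state plasma level ∝ 1/CL: new value = 44.5 / 1.4125 = 31.5 mg/L.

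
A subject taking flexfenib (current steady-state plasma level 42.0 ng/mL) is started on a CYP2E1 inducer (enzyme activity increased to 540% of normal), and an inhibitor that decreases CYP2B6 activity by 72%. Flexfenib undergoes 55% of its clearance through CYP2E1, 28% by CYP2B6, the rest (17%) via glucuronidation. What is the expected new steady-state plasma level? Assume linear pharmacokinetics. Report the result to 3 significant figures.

13.0 ng/mL

The CYP2E1 pathway (55% of clearance) increases to 5.4× activity: 0.55 × 5.4 = 2.97.
The CYP2B6 pathway (28% of clearance) is reduced to 0.28× activity: 0.28 × 0.28 = 0.0784.
Non-CYP routes (17%) are unchanged.
Relative clearance = 2.97 + 0.0784 + 0.17 = 3.2184.
New steady-state plasma level = 42.0 / 3.2184 = 13.0 ng/mL (concentration scales inversely with clearance).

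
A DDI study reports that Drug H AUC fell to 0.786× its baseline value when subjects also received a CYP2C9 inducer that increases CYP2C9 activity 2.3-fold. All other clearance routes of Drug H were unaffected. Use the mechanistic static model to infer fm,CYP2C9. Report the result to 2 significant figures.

Call the CYP2C9 fraction fm. After the interaction, CL_new/CL_old = fm × 2.3 + (1 − fm).
AUC ratio = 1 / (new CL fraction), so new CL fraction = 1 / 0.786 = 1.272.
fm × 2.3 + 1 − fm = 1.272  ⇒  fm × (2.3 − 1) = 0.2723  ⇒  fm = 0.21.

0.21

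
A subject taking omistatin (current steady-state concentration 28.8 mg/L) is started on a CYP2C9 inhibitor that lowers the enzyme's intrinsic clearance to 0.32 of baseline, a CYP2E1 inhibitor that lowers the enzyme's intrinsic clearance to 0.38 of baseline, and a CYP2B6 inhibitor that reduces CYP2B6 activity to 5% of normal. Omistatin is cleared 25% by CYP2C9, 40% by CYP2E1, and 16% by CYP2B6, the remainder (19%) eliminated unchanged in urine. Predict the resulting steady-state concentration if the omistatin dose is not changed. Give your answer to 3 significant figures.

CYP2C9: 0.25 × 0.32 = 0.08
CYP2E1: 0.4 × 0.38 = 0.152
CYP2B6: 0.16 × 0.05 = 0.008
Other: 0.19 (unchanged)
New clearance relative to baseline: 0.08 + 0.152 + 0.008 + 0.19 = 0.43.
Steady-state concentration ∝ 1/CL: new value = 28.8 / 0.43 = 67.0 mg/L.

67.0 mg/L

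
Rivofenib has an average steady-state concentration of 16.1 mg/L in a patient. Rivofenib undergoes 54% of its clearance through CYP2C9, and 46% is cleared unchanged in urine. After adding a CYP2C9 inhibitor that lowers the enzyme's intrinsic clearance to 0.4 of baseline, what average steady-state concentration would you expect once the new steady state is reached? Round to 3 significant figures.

CYP2C9: 0.54 × 0.4 = 0.216
Other: 0.46 (unchanged)
New clearance relative to baseline: 0.216 + 0.46 = 0.676.
New average steady-state concentration = baseline ÷ relative clearance = 16.1 / 0.676 = 23.8 mg/L.

23.8 mg/L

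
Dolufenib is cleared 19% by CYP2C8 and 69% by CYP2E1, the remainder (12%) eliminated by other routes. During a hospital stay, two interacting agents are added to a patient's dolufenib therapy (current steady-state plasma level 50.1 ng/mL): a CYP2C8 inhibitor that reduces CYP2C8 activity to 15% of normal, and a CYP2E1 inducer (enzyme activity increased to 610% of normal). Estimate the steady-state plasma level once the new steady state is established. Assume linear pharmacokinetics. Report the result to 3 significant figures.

11.5 ng/mL

The CYP2C8 pathway (19% of clearance) is reduced to 0.15× activity: 0.19 × 0.15 = 0.0285.
The CYP2E1 pathway (69% of clearance) increases to 6.1× activity: 0.69 × 6.1 = 4.209.
The remaining 12% of clearance is unaffected.
New clearance relative to baseline: 0.0285 + 4.209 + 0.12 = 4.3575.
New steady-state plasma level = 50.1 / 4.3575 = 11.5 ng/mL (concentration scales inversely with clearance).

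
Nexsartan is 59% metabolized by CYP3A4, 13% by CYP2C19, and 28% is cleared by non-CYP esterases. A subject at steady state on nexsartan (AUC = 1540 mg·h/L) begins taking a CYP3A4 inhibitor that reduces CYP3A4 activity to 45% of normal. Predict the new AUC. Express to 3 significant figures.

2.28 × 10³ mg·h/L

The CYP3A4 pathway (59% of clearance) falls to 0.45× activity: 0.59 × 0.45 = 0.2655.
CYP2C19 (13%) and the residual 28% are unaffected.
Relative clearance = 0.2655 + 0.13 + 0.28 = 0.6755.
With dosing unchanged, AUC scales as 1/CL: 1540 / 0.6755 = 2.28 × 10³ mg·h/L.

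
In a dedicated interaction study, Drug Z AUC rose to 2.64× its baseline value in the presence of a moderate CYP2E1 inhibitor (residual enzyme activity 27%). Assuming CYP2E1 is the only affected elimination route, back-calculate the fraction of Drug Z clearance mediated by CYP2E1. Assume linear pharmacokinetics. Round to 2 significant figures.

Let x = fm,CYP2E1. Because AUC ∝ 1/CL, relative clearance fell to 1/2.64 = 0.3788.
Setting x·0.27 + (1 − x) = 0.3788 and solving: x = (0.3788 − 1)/(0.27 − 1) = 0.85.

0.85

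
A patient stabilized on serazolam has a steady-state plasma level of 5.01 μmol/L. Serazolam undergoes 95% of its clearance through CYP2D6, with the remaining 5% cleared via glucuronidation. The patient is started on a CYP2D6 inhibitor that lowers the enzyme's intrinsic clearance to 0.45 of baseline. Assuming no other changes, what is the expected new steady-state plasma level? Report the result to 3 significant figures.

10.5 μmol/L

The CYP2D6 pathway (95% of clearance) falls to 0.45× activity: 0.95 × 0.45 = 0.4275.
Non-CYP routes (5%) are unchanged.
CL_new/CL_old = 0.4275 + 0.05 = 0.4775.
New steady-state plasma level = baseline ÷ relative clearance = 5.01 / 0.4775 = 10.5 μmol/L.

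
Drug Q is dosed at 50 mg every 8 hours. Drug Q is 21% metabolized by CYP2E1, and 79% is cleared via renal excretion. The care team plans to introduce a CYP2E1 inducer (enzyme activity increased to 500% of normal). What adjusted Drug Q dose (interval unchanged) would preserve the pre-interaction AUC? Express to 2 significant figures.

CYP2E1: 0.21 × 5 = 1.05
Other: 0.79 (unchanged)
Relative clearance = 1.05 + 0.79 = 1.84.
To maintain the same steady-state level, dose must scale with clearance: new dose = 50 × 1.84 = 92 mg.

92 mg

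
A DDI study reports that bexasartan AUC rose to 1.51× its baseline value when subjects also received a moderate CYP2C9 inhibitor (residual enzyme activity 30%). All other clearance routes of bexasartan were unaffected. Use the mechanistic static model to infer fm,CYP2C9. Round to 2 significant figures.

0.48

Write x for the fraction cleared via CYP2C9. The observed AUC change means clearance fell to 1/1.51 = 0.6623 of baseline.
Setting x·0.3 + (1 − x) = 0.6623 and solving: x = (0.6623 − 1)/(0.3 − 1) = 0.48.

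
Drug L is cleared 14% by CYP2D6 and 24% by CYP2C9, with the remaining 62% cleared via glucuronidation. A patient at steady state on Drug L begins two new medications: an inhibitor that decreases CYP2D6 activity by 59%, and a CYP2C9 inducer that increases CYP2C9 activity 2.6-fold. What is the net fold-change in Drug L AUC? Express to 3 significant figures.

0.768

The CYP2D6 pathway (14% of clearance) falls to 0.41× activity: 0.14 × 0.41 = 0.0574.
The CYP2C9 pathway (24% of clearance) rises to 2.6× activity: 0.24 × 2.6 = 0.624.
The remaining 62% of clearance is unaffected.
CL_new/CL_old = 0.0574 + 0.624 + 0.62 = 1.3014.
Net AUC ratio = 1 / 1.3014 = 0.768.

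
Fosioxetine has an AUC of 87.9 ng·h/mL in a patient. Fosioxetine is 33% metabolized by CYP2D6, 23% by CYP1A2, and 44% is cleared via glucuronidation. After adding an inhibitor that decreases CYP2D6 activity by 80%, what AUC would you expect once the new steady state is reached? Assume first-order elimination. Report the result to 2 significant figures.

The CYP2D6 pathway (33% of clearance) falls to 0.2× activity: 0.33 × 0.2 = 0.066.
CYP1A2 (23%) and the residual 44% are unaffected.
Relative clearance = 0.066 + 0.23 + 0.44 = 0.736.
AUC ∝ 1/CL, so new value = 87.9 / 0.736 = 1.2 × 10² ng·h/mL.

1.2 × 10² ng·h/mL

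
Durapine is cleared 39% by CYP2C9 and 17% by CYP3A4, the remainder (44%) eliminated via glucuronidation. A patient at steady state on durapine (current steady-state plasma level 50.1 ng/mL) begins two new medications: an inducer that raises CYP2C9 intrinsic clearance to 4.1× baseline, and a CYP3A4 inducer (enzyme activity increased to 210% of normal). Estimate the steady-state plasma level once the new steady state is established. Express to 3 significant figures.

20.9 ng/mL

CYP2C9: 0.39 × 4.1 = 1.599
CYP3A4: 0.17 × 2.1 = 0.357
Other: 0.44 (unchanged)
Relative clearance = 1.599 + 0.357 + 0.44 = 2.396.
Steady-state plasma level ∝ 1/CL: new value = 50.1 / 2.396 = 20.9 ng/mL.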